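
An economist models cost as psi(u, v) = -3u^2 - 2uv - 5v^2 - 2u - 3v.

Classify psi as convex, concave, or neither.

concave

psi is quadratic, so its Hessian is the constant matrix H = [[-6, -2], [-2, -10]].
det(H) = 56, tr(H) = -16.
det(H) > 0 and tr(H) < 0, so H is negative definite everywhere: concave.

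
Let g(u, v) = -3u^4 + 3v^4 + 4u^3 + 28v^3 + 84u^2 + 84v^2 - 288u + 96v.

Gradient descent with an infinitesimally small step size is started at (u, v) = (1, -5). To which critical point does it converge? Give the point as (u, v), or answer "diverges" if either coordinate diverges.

g is separable, so gradient descent decouples: u follows -∂g/∂u, v follows -∂g/∂v.
∂g/∂u = -12(u - 3)(u - 2)(u + 4); at u=1 this is -120, so u increases.
∂g/∂v = 12(v + 1)(v + 2)(v + 4); at v=-5 this is -144, so v increases.
u converges to its nearest critical value 2 (a local min of the u-part); v converges to -4. The iterate converges to (2, -4).

(2, -4)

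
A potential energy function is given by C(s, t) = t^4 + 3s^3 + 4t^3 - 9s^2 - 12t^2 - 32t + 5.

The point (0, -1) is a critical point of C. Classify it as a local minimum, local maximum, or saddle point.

The mixed partial ∂²C/∂s∂t is 0, so the Hessian at any point is diag(C_ss, C_tt) = diag(18(s - 1), 12(t^2 + 2t - 2)).
At (0, -1): H = diag(-18, -36).
Both eigenvalues are negative, so H is negative definite: a local maximum.

local maximum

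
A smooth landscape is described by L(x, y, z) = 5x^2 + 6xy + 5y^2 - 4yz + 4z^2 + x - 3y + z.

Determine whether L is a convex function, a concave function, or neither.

convex

L is quadratic, so its Hessian is the constant matrix H = [[10, 6, 0], [6, 10, -4], [0, -4, 8]].
Leading principal minors: 10, 64, 352.
All positive ⇒ H ≻ 0 ⇒ convex.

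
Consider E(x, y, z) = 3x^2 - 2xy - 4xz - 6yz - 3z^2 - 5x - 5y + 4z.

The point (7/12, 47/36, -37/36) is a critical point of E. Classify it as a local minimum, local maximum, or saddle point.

The Hessian is constant: H = [[6, -2, -4], [-2, 0, -6], [-4, -6, -6]].
Leading principal minors: Δ₁ = 6, Δ₂ = -4, Δ₃ = -288.
The minors fit neither the all-positive nor the alternating-sign pattern, so H is indefinite: a saddle point.

saddle point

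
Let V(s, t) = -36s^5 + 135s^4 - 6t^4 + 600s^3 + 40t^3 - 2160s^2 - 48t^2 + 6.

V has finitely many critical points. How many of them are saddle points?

6

V separates as a function of s plus a function of t, so ∇V=0 decouples.
∂V/∂s = -180s(s - 4)(s - 2)(s + 3) = 0 at s ∈ {-3, 0, 2, 4}; ∂V/∂t = -24t(t - 4)(t - 1) = 0 at t ∈ {0, 1, 4}.
The Hessian is diagonal: diag(V_ss, V_tt). Second derivatives: V_ss(-3)=18900, V_ss(0)=-4320, V_ss(2)=3600, V_ss(4)=-10080; V_tt(0)=-96, V_tt(1)=72, V_tt(4)=-288.
Saddle points occur where the two diagonal entries have opposite signs: (-3, 0), (-3, 4), (0, 1), (2, 0), (2, 4), (4, 1). Count: 6.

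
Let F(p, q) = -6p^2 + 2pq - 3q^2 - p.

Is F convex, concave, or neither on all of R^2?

concave

F is quadratic, so its Hessian is the constant matrix H = [[-12, 2], [2, -6]].
det(H) = 68, tr(H) = -18.
det(H) > 0 and tr(H) < 0, so H is negative definite everywhere: concave.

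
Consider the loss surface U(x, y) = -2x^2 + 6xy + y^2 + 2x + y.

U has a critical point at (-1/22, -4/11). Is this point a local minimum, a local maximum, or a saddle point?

saddle point

The Hessian of U is constant: H = [[-4, 6], [6, 2]].
det(H) = (-4)·2 − 6² = -44.
Since det(H) < 0, H is indefinite and the critical point is a saddle point.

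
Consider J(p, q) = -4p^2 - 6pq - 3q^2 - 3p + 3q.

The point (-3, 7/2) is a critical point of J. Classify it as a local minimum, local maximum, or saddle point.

The Hessian of J is constant: H = [[-8, -6], [-6, -6]].
det(H) = (-8)·(-6) − (-6)² = 12.
det(H) > 0 and tr(H) = -14 < 0, so H is negative definite and the point is a local maximum.

local maximum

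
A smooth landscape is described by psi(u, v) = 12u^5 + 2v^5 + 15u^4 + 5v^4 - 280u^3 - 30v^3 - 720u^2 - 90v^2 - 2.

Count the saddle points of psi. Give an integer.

psi separates as a function of u plus a function of v, so ∇psi=0 decouples.
∂psi/∂u = 60u(u - 4)(u + 2)(u + 3) = 0 at u ∈ {-3, -2, 0, 4}; ∂psi/∂v = 10v(v - 3)(v + 2)(v + 3) = 0 at v ∈ {-3, -2, 0, 3}.
The Hessian is diagonal: diag(psi_uu, psi_vv). Second derivatives: psi_uu(-3)=-1260, psi_uu(-2)=720, psi_uu(0)=-1440, psi_uu(4)=10080; psi_vv(-3)=-180, psi_vv(-2)=100, psi_vv(0)=-180, psi_vv(3)=900.
Saddle points occur where the two diagonal entries have opposite signs: (-3, -2), (-3, 3), (-2, -3), (-2, 0), (0, -2), (0, 3), (4, -3), (4, 0). Count: 8.

8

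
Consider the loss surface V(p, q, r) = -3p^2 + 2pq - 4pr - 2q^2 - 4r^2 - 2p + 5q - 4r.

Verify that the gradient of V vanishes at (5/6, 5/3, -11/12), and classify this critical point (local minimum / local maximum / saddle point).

local maximum

∇V = (-6p + 2q - 4r - 2, 2p - 4q + 5, -4p - 8r - 4); substituting (5/6, 5/3, -11/12) gives ∇V = (0, 0, 0), so (5/6, 5/3, -11/12) is indeed a critical point.
The Hessian is constant: H = [[-6, 2, -4], [2, -4, 0], [-4, 0, -8]].
Leading principal minors: Δ₁ = -6, Δ₂ = 20, Δ₃ = -96.
The minors alternate sign starting negative (−, +, −), so H is negative definite: a local maximum.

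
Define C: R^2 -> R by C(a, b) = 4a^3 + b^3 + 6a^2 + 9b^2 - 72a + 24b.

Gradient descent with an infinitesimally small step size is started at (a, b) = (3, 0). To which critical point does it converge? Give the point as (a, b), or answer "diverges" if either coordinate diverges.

(2, -2)

C is separable, so gradient descent decouples: a follows -∂C/∂a, b follows -∂C/∂b.
∂C/∂a = 12(a - 2)(a + 3); at a=3 this is 72, so a decreases.
∂C/∂b = 3(b + 2)(b + 4); at b=0 this is 24, so b decreases.
a converges to its nearest critical value 2 (a local min of the a-part); b converges to -2. The iterate converges to (2, -2).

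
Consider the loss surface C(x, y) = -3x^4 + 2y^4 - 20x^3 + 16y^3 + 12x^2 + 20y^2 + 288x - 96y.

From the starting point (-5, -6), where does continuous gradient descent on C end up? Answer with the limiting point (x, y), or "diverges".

C is separable, so gradient descent decouples: x follows -∂C/∂x, y follows -∂C/∂y.
∂C/∂x = -12(x - 2)(x + 3)(x + 4); at x=-5 this is 168, so x decreases.
∂C/∂y = 8(y - 1)(y + 3)(y + 4); at y=-6 this is -336, so y increases.
The x-coordinate has no critical point in that direction and runs off to infinity.

diverges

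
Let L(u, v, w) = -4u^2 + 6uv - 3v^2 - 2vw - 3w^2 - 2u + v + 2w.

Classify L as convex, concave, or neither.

concave

L is quadratic, so its Hessian is the constant matrix H = [[-8, 6, 0], [6, -6, -2], [0, -2, -6]].
Leading principal minors: -8, 12, -40.
Signs alternate −, +, − ⇒ H ≺ 0 ⇒ concave.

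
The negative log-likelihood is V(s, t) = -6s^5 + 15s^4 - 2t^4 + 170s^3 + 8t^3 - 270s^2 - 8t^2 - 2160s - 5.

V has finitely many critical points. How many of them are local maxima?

V separates as a function of s plus a function of t, so ∇V=0 decouples.
∂V/∂s = -30(s - 4)(s - 3)(s + 2)(s + 3) = 0 at s ∈ {-3, -2, 3, 4}; ∂V/∂t = -8t(t - 2)(t - 1) = 0 at t ∈ {0, 1, 2}.
The Hessian is diagonal: diag(V_ss, V_tt). Second derivatives: V_ss(-3)=1260, V_ss(-2)=-900, V_ss(3)=900, V_ss(4)=-1260; V_tt(0)=-16, V_tt(1)=8, V_tt(2)=-16.
Local maxima occur where both diagonal entries negative: (-2, 0), (-2, 2), (4, 0), (4, 2). Count: 4.

4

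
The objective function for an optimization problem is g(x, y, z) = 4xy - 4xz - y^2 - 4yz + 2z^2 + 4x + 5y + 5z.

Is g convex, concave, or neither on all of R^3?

g is quadratic, so its Hessian is the constant matrix H = [[0, 4, -4], [4, -2, -4], [-4, -4, 4]].
Leading principal minors: 0, -16, 96.
Neither pattern holds ⇒ H is indefinite ⇒ neither convex nor concave.

neither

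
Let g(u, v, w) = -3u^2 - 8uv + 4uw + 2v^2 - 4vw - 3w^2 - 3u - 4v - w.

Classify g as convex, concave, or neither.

neither

g is quadratic, so its Hessian is the constant matrix H = [[-6, -8, 4], [-8, 4, -4], [4, -4, -6]].
Leading principal minors: -6, -88, 816.
Neither pattern holds ⇒ H is indefinite ⇒ neither convex nor concave.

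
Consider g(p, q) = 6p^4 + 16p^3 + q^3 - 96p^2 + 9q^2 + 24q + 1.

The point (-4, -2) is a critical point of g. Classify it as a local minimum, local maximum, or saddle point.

The mixed partial ∂²g/∂p∂q is 0, so the Hessian at any point is diag(g_pp, g_qq) = diag(24(3p^2 + 4p - 8), 6(q + 3)).
At (-4, -2): H = diag(576, 6).
Both eigenvalues are positive, so H is positive definite: a local minimum.

local minimum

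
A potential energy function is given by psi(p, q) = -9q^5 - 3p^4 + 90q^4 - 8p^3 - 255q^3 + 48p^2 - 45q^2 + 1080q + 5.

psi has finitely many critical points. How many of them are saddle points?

6

psi separates as a function of p plus a function of q, so ∇psi=0 decouples.
∂psi/∂p = -12p(p - 2)(p + 4) = 0 at p ∈ {-4, 0, 2}; ∂psi/∂q = -45(q - 4)(q - 3)(q - 2)(q + 1) = 0 at q ∈ {-1, 2, 3, 4}.
The Hessian is diagonal: diag(psi_pp, psi_qq). Second derivatives: psi_pp(-4)=-288, psi_pp(0)=96, psi_pp(2)=-144; psi_qq(-1)=2700, psi_qq(2)=-270, psi_qq(3)=180, psi_qq(4)=-450.
Saddle points occur where the two diagonal entries have opposite signs: (-4, -1), (-4, 3), (0, 2), (0, 4), (2, -1), (2, 3). Count: 6.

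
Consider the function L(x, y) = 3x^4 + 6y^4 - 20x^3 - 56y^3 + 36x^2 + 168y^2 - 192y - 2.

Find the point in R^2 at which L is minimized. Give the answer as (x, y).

L(x,y) separates as P(x) + Q(y) − 2, so its minimum is min P + min Q − 2.
P'(x) = 12x(x - 3)(x - 2) vanishes at x ∈ {0, 2, 3}; Q'(y) = 24(y - 4)(y - 2)(y - 1) vanishes at y ∈ {1, 2, 4}.
Local minima of P (where P''>0): P(0)=0, P(3)=27. Local minima of Q: Q(1)=-74, Q(4)=-128.
So the global minimum of L is P(0) + Q(4) − 2 = 0 − 128 − 2 = -130, attained at (0, 4).

(0, 4)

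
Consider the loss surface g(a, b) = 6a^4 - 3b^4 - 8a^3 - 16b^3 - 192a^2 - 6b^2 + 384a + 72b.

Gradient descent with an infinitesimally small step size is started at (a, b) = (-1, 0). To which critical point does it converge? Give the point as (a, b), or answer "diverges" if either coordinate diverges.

g is separable, so gradient descent decouples: a follows -∂g/∂a, b follows -∂g/∂b.
∂g/∂a = 24(a - 4)(a - 1)(a + 4); at a=-1 this is 720, so a decreases.
∂g/∂b = -12(b - 1)(b + 2)(b + 3); at b=0 this is 72, so b decreases.
a converges to its nearest critical value -4 (a local min of the a-part); b converges to -2. The iterate converges to (-4, -2).

(-4, -2)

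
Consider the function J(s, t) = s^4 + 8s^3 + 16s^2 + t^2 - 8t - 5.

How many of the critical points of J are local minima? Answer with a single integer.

J separates as a function of s plus a function of t, so ∇J=0 decouples.
∂J/∂s = 4s(s + 2)(s + 4) = 0 at s ∈ {-4, -2, 0}; ∂J/∂t = 2(t - 4) = 0 at t ∈ {4}.
The Hessian is diagonal: diag(J_ss, J_tt). Second derivatives: J_ss(-4)=32, J_ss(-2)=-16, J_ss(0)=32; J_tt(4)=2.
Local minima occur where both diagonal entries positive: (-4, 4), (0, 4). Count: 2.

2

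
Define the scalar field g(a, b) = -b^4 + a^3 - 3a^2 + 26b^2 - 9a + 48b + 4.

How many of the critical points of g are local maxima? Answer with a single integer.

g separates as a function of a plus a function of b, so ∇g=0 decouples.
∂g/∂a = 3(a - 3)(a + 1) = 0 at a ∈ {-1, 3}; ∂g/∂b = -4(b - 4)(b + 1)(b + 3) = 0 at b ∈ {-3, -1, 4}.
The Hessian is diagonal: diag(g_aa, g_bb). Second derivatives: g_aa(-1)=-12, g_aa(3)=12; g_bb(-3)=-56, g_bb(-1)=40, g_bb(4)=-140.
Local maxima occur where both diagonal entries negative: (-1, -3), (-1, 4). Count: 2.

2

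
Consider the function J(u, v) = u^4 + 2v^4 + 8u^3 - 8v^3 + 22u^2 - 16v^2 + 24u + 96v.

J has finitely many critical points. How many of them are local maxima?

J separates as a function of u plus a function of v, so ∇J=0 decouples.
∂J/∂u = 4(u + 1)(u + 2)(u + 3) = 0 at u ∈ {-3, -2, -1}; ∂J/∂v = 8(v - 3)(v - 2)(v + 2) = 0 at v ∈ {-2, 2, 3}.
The Hessian is diagonal: diag(J_uu, J_vv). Second derivatives: J_uu(-3)=8, J_uu(-2)=-4, J_uu(-1)=8; J_vv(-2)=160, J_vv(2)=-32, J_vv(3)=40.
Local maxima occur where both diagonal entries negative: (-2, 2). Count: 1.

1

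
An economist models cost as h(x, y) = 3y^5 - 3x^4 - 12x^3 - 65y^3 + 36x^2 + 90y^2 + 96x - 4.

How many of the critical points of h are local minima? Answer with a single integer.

h separates as a function of x plus a function of y, so ∇h=0 decouples.
∂h/∂x = -12(x - 2)(x + 1)(x + 4) = 0 at x ∈ {-4, -1, 2}; ∂h/∂y = 15y(y - 3)(y - 1)(y + 4) = 0 at y ∈ {-4, 0, 1, 3}.
The Hessian is diagonal: diag(h_xx, h_yy). Second derivatives: h_xx(-4)=-216, h_xx(-1)=108, h_xx(2)=-216; h_yy(-4)=-2100, h_yy(0)=180, h_yy(1)=-150, h_yy(3)=630.
Local minima occur where both diagonal entries positive: (-1, 0), (-1, 3). Count: 2.

2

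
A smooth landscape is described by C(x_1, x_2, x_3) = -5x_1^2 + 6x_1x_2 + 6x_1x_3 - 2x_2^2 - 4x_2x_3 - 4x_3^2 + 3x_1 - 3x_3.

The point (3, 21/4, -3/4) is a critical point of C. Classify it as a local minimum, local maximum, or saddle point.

local maximum

The Hessian is constant: H = [[-10, 6, 6], [6, -4, -4], [6, -4, -8]].
Leading principal minors: Δ₁ = -10, Δ₂ = 4, Δ₃ = -16.
The minors alternate sign starting negative (−, +, −), so H is negative definite: a local maximum.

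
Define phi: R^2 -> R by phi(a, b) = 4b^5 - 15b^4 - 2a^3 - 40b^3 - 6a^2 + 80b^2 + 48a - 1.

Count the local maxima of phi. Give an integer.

2

phi separates as a function of a plus a function of b, so ∇phi=0 decouples.
∂phi/∂a = -6(a - 2)(a + 4) = 0 at a ∈ {-4, 2}; ∂phi/∂b = 20b(b - 4)(b - 1)(b + 2) = 0 at b ∈ {-2, 0, 1, 4}.
The Hessian is diagonal: diag(phi_aa, phi_bb). Second derivatives: phi_aa(-4)=36, phi_aa(2)=-36; phi_bb(-2)=-720, phi_bb(0)=160, phi_bb(1)=-180, phi_bb(4)=1440.
Local maxima occur where both diagonal entries negative: (2, -2), (2, 1). Count: 2.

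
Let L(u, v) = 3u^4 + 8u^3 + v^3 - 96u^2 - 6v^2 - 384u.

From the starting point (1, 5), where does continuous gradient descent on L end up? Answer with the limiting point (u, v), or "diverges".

(4, 4)

L is separable, so gradient descent decouples: u follows -∂L/∂u, v follows -∂L/∂v.
∂L/∂u = 12(u - 4)(u + 2)(u + 4); at u=1 this is -540, so u increases.
∂L/∂v = 3v(v - 4); at v=5 this is 15, so v decreases.
u converges to its nearest critical value 4 (a local min of the u-part); v converges to 4. The iterate converges to (4, 4).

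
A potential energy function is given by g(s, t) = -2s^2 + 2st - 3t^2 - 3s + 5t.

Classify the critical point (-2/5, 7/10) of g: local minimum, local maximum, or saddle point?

local maximum

The Hessian of g is constant: H = [[-4, 2], [2, -6]].
det(H) = (-4)·(-6) − 2² = 20.
det(H) > 0 and tr(H) = -10 < 0, so H is negative definite and the point is a local maximum.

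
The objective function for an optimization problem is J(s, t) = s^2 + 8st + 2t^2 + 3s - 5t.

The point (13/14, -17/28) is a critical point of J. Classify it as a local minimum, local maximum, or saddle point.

saddle point

The Hessian of J is constant: H = [[2, 8], [8, 4]].
det(H) = 2·4 − 8² = -56.
Since det(H) < 0, H is indefinite and the critical point is a saddle point.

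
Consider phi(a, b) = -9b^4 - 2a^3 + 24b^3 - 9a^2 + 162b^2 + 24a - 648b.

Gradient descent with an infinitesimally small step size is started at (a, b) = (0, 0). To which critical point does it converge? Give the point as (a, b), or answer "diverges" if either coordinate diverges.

phi is separable, so gradient descent decouples: a follows -∂phi/∂a, b follows -∂phi/∂b.
∂phi/∂a = -6(a - 1)(a + 4); at a=0 this is 24, so a decreases.
∂phi/∂b = -36(b - 3)(b - 2)(b + 3); at b=0 this is -648, so b increases.
a converges to its nearest critical value -4 (a local min of the a-part); b converges to 2. The iterate converges to (-4, 2).

(-4, 2)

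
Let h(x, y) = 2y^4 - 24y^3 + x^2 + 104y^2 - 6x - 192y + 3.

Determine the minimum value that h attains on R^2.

-134

h(x,y) separates as P(x) + Q(y) + 3, so its minimum is min P + min Q + 3.
P'(x) = 2x - 6 vanishes at x ∈ {3}; Q'(y) = 8(y - 4)(y - 3)(y - 2) vanishes at y ∈ {2, 3, 4}.
Local minima of P (where P''>0): P(3)=-9. Local minima of Q: Q(2)=-128, Q(4)=-128.
So the global minimum of h is P(3) + Q(2) + 3 = -9 − 128 + 3 = -134, attained at (3, 2).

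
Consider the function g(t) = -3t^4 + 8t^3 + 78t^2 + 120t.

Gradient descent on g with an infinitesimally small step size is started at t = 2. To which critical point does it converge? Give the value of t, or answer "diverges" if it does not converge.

g'(t) = -12(t - 5)(t + 1)(t + 2), so g'(2) = 432.
Gradient descent moves in the -g' direction, i.e. t is decreasing.
The nearest critical point in that direction is t = -1, where g'' = 72 > 0 (a local minimum). The iterate converges there.

-1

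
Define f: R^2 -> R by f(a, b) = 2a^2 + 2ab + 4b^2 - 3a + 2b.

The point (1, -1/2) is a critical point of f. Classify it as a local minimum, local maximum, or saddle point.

The Hessian of f is constant: H = [[4, 2], [2, 8]].
det(H) = 4·8 − 2² = 28.
det(H) > 0 and tr(H) = 12 > 0, so H is positive definite and the point is a local minimum.

local minimum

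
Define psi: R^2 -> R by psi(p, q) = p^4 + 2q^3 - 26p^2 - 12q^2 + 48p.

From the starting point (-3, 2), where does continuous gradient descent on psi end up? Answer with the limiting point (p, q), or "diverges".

psi is separable, so gradient descent decouples: p follows -∂psi/∂p, q follows -∂psi/∂q.
∂psi/∂p = 4(p - 3)(p - 1)(p + 4); at p=-3 this is 96, so p decreases.
∂psi/∂q = 6q(q - 4); at q=2 this is -24, so q increases.
p converges to its nearest critical value -4 (a local min of the p-part); q converges to 4. The iterate converges to (-4, 4).

(-4, 4)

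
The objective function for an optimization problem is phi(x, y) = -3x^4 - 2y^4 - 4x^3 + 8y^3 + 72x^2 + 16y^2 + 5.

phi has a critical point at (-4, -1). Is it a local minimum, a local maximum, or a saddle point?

The mixed partial ∂²phi/∂x∂y is 0, so the Hessian at any point is diag(phi_xx, phi_yy) = diag(12(-3x^2 - 2x + 12), 8(-3y^2 + 6y + 4)).
At (-4, -1): H = diag(-336, -40).
Both eigenvalues are negative, so H is negative definite: a local maximum.

local maximum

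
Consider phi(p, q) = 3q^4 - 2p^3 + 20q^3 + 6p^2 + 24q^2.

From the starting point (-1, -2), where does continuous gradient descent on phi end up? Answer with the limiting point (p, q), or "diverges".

(0, -4)

phi is separable, so gradient descent decouples: p follows -∂phi/∂p, q follows -∂phi/∂q.
∂phi/∂p = -6p(p - 2); at p=-1 this is -18, so p increases.
∂phi/∂q = 12q(q + 1)(q + 4); at q=-2 this is 48, so q decreases.
p converges to its nearest critical value 0 (a local min of the p-part); q converges to -4. The iterate converges to (0, -4).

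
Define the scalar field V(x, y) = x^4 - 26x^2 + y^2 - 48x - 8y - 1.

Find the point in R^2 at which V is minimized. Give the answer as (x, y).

V(x,y) separates as P(x) + Q(y) − 1, so its minimum is min P + min Q − 1.
P'(x) = 4(x - 4)(x + 1)(x + 3) vanishes at x ∈ {-3, -1, 4}; Q'(y) = 2y - 8 vanishes at y ∈ {4}.
Local minima of P (where P''>0): P(-3)=-9, P(4)=-352. Local minima of Q: Q(4)=-16.
So the global minimum of V is P(4) + Q(4) − 1 = -352 − 16 − 1 = -369, attained at (4, 4).

(4, 4)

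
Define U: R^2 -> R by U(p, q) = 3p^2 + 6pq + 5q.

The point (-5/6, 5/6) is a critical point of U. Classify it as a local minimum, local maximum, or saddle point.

The Hessian of U is constant: H = [[6, 6], [6, 0]].
det(H) = 6·0 − 6² = -36.
Since det(H) < 0, H is indefinite and the critical point is a saddle point.

saddle point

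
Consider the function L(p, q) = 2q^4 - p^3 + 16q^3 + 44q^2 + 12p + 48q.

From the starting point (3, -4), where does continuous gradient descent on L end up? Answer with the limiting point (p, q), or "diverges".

diverges

L is separable, so gradient descent decouples: p follows -∂L/∂p, q follows -∂L/∂q.
∂L/∂p = -3(p - 2)(p + 2); at p=3 this is -15, so p increases.
∂L/∂q = 8(q + 1)(q + 2)(q + 3); at q=-4 this is -48, so q increases.
The p-coordinate has no critical point in that direction and runs off to infinity.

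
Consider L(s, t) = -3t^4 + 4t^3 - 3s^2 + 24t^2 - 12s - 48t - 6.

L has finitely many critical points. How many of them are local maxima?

L separates as a function of s plus a function of t, so ∇L=0 decouples.
∂L/∂s = -6(s + 2) = 0 at s ∈ {-2}; ∂L/∂t = -12(t - 2)(t - 1)(t + 2) = 0 at t ∈ {-2, 1, 2}.
The Hessian is diagonal: diag(L_ss, L_tt). Second derivatives: L_ss(-2)=-6; L_tt(-2)=-144, L_tt(1)=36, L_tt(2)=-48.
Local maxima occur where both diagonal entries negative: (-2, -2), (-2, 2). Count: 2.

2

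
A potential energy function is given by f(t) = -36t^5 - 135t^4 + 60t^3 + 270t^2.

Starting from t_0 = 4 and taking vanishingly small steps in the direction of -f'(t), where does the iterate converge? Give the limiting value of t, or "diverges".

diverges

f'(t) = -180t(t - 1)(t + 1)(t + 3), so f'(4) = -75600.
Gradient descent moves in the -f' direction, i.e. t is increasing.
There is no critical point above t=4, and f' keeps the same sign, so the iterate runs off to +∞.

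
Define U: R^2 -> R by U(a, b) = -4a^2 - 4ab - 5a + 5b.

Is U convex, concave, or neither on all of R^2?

neither

U is quadratic, so its Hessian is the constant matrix H = [[-8, -4], [-4, 0]].
det(H) = -16, tr(H) = -8.
det(H) < 0, so H is indefinite: neither convex nor concave.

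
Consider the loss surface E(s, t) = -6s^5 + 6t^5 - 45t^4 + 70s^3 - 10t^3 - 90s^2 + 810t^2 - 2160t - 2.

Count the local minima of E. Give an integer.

4

E separates as a function of s plus a function of t, so ∇E=0 decouples.
∂E/∂s = -30s(s - 2)(s - 1)(s + 3) = 0 at s ∈ {-3, 0, 1, 2}; ∂E/∂t = 30(t - 4)(t - 3)(t - 2)(t + 3) = 0 at t ∈ {-3, 2, 3, 4}.
The Hessian is diagonal: diag(E_ss, E_tt). Second derivatives: E_ss(-3)=1800, E_ss(0)=-180, E_ss(1)=120, E_ss(2)=-300; E_tt(-3)=-6300, E_tt(2)=300, E_tt(3)=-180, E_tt(4)=420.
Local minima occur where both diagonal entries positive: (-3, 2), (-3, 4), (1, 2), (1, 4). Count: 4.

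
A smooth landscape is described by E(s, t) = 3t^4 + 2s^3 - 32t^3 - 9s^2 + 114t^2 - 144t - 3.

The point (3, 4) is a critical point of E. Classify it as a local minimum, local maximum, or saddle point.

The mixed partial ∂²E/∂s∂t is 0, so the Hessian at any point is diag(E_ss, E_tt) = diag(6(2s - 3), 12(3t^2 - 16t + 19)).
At (3, 4): H = diag(18, 36).
Both eigenvalues are positive, so H is positive definite: a local minimum.

local minimum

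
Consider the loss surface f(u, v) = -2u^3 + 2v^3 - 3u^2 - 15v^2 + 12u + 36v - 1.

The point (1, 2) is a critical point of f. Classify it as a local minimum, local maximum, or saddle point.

local maximum

The mixed partial ∂²f/∂u∂v is 0, so the Hessian at any point is diag(f_uu, f_vv) = diag(-6(2u + 1), 6(2v - 5)).
At (1, 2): H = diag(-18, -6).
Both eigenvalues are negative, so H is negative definite: a local maximum.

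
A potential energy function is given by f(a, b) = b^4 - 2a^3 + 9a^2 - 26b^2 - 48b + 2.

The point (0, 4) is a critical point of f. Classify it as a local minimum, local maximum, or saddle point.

local minimum

The mixed partial ∂²f/∂a∂b is 0, so the Hessian at any point is diag(f_aa, f_bb) = diag(6(-2a + 3), 4(3b^2 - 13)).
At (0, 4): H = diag(18, 140).
Both eigenvalues are positive, so H is positive definite: a local minimum.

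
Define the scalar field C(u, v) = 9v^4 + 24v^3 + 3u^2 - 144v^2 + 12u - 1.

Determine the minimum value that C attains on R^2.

C(u,v) separates as P(u) + Q(v) − 1, so its minimum is min P + min Q − 1.
P'(u) = 6u + 12 vanishes at u ∈ {-2}; Q'(v) = 36v(v - 2)(v + 4) vanishes at v ∈ {-4, 0, 2}.
Local minima of P (where P''>0): P(-2)=-12. Local minima of Q: Q(-4)=-1536, Q(2)=-240.
So the global minimum of C is P(-2) + Q(-4) − 1 = -12 − 1536 − 1 = -1549, attained at (-2, -4).

-1549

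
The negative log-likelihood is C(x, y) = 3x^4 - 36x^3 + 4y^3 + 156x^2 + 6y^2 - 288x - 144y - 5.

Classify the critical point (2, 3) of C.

local minimum

The mixed partial ∂²C/∂x∂y is 0, so the Hessian at any point is diag(C_xx, C_yy) = diag(12(3x^2 - 18x + 26), 12(2y + 1)).
At (2, 3): H = diag(24, 84).
Both eigenvalues are positive, so H is positive definite: a local minimum.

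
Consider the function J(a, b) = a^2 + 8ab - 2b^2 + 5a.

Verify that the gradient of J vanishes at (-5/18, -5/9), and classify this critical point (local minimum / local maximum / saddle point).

∇J = (2a + 8b + 5, 8a - 4b); substituting (-5/18, -5/9) gives ∇J = (0, 0), so (-5/18, -5/9) is indeed a critical point.
The Hessian of J is constant: H = [[2, 8], [8, -4]].
det(H) = 2·(-4) − 8² = -72.
Since det(H) < 0, H is indefinite and the critical point is a saddle point.

saddle point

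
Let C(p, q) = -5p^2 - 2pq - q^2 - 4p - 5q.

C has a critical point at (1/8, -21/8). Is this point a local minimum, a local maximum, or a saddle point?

The Hessian of C is constant: H = [[-10, -2], [-2, -2]].
det(H) = (-10)·(-2) − (-2)² = 16.
det(H) > 0 and tr(H) = -12 < 0, so H is negative definite and the point is a local maximum.

local maximum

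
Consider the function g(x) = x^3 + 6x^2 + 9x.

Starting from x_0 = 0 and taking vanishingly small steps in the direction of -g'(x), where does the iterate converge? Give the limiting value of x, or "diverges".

-1

g'(x) = 3(x + 1)(x + 3), so g'(0) = 9.
Gradient descent moves in the -g' direction, i.e. x is decreasing.
The nearest critical point in that direction is x = -1, where g'' = 6 > 0 (a local minimum). The iterate converges there.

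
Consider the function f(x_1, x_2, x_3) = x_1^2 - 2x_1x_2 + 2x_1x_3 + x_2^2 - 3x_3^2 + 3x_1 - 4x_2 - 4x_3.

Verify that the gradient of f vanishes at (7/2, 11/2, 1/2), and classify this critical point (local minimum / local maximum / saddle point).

saddle point

∇f = (2x_1 - 2x_2 + 2x_3 + 3, -2x_1 + 2x_2 - 4, 2x_1 - 6x_3 - 4); substituting (7/2, 11/2, 1/2) gives ∇f = (0, 0, 0), so (7/2, 11/2, 1/2) is indeed a critical point.
The Hessian is constant: H = [[2, -2, 2], [-2, 2, 0], [2, 0, -6]].
Leading principal minors: Δ₁ = 2, Δ₂ = 0, Δ₃ = -8.
The minors fit neither the all-positive nor the alternating-sign pattern, so H is indefinite: a saddle point.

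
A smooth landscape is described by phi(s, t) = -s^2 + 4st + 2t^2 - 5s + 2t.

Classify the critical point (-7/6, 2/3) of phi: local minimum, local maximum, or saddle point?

saddle point

The Hessian of phi is constant: H = [[-2, 4], [4, 4]].
det(H) = (-2)·4 − 4² = -24.
Since det(H) < 0, H is indefinite and the critical point is a saddle point.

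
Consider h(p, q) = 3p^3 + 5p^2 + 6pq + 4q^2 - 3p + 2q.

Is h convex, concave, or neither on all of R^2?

neither

The term 3p^3 is cubic, so the Hessian is not constant.
∂²h/∂p² = 18p + 10, which takes both signs as p varies (negative for sufficiently negative p). A diagonal entry of the Hessian changing sign means the Hessian is neither positive- nor negative-semidefinite on all of R^2.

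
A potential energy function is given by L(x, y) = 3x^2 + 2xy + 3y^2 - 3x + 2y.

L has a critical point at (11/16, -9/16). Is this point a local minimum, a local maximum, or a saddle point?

local minimum

The Hessian of L is constant: H = [[6, 2], [2, 6]].
det(H) = 6·6 − 2² = 32.
det(H) > 0 and tr(H) = 12 > 0, so H is positive definite and the point is a local minimum.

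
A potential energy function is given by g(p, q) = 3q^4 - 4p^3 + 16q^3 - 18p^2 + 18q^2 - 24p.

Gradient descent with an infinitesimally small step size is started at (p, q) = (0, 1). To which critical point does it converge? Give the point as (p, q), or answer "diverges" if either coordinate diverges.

diverges

g is separable, so gradient descent decouples: p follows -∂g/∂p, q follows -∂g/∂q.
∂g/∂p = -12(p + 1)(p + 2); at p=0 this is -24, so p increases.
∂g/∂q = 12q(q + 1)(q + 3); at q=1 this is 96, so q decreases.
The p-coordinate has no critical point in that direction and runs off to infinity.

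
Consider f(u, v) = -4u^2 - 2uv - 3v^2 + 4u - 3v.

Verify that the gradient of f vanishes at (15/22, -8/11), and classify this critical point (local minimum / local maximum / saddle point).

local maximum

∇f = (-8u - 2v + 4, -2u - 6v - 3); substituting (15/22, -8/11) gives ∇f = (0, 0), so (15/22, -8/11) is indeed a critical point.
The Hessian of f is constant: H = [[-8, -2], [-2, -6]].
det(H) = (-8)·(-6) − (-2)² = 44.
det(H) > 0 and tr(H) = -14 < 0, so H is negative definite and the point is a local maximum.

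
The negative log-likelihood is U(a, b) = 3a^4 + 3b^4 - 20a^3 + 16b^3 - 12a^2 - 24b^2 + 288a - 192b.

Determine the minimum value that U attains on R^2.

-720

U(a,b) separates as P(a) + Q(b), so its minimum is min P + min Q.
P'(a) = 12(a - 4)(a - 3)(a + 2) vanishes at a ∈ {-2, 3, 4}; Q'(b) = 12(b - 2)(b + 2)(b + 4) vanishes at b ∈ {-4, -2, 2}.
Local minima of P (where P''>0): P(-2)=-416, P(4)=448. Local minima of Q: Q(-4)=128, Q(2)=-304.
So the global minimum of U is P(-2) + Q(2) = -416 − 304 = -720, attained at (-2, 2).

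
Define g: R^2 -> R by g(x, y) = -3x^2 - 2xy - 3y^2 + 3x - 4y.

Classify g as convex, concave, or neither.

g is quadratic, so its Hessian is the constant matrix H = [[-6, -2], [-2, -6]].
det(H) = 32, tr(H) = -12.
det(H) > 0 and tr(H) < 0, so H is negative definite everywhere: concave.

concave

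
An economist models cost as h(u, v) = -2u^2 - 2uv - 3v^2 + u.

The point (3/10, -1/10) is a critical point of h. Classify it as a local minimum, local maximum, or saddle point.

The Hessian of h is constant: H = [[-4, -2], [-2, -6]].
det(H) = (-4)·(-6) − (-2)² = 20.
det(H) > 0 and tr(H) = -10 < 0, so H is negative definite and the point is a local maximum.

local maximum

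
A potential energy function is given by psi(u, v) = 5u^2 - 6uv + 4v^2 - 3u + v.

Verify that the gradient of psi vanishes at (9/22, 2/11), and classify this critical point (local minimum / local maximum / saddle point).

local minimum

∇psi = (10u - 6v - 3, -6u + 8v + 1); substituting (9/22, 2/11) gives ∇psi = (0, 0), so (9/22, 2/11) is indeed a critical point.
The Hessian of psi is constant: H = [[10, -6], [-6, 8]].
det(H) = 10·8 − (-6)² = 44.
det(H) > 0 and tr(H) = 18 > 0, so H is positive definite and the point is a local minimum.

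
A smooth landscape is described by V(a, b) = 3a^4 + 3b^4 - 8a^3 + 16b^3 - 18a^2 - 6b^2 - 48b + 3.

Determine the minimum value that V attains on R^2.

V(a,b) separates as P(a) + Q(b) + 3, so its minimum is min P + min Q + 3.
P'(a) = 12a(a - 3)(a + 1) vanishes at a ∈ {-1, 0, 3}; Q'(b) = 12(b - 1)(b + 1)(b + 4) vanishes at b ∈ {-4, -1, 1}.
Local minima of P (where P''>0): P(-1)=-7, P(3)=-135. Local minima of Q: Q(-4)=-160, Q(1)=-35.
So the global minimum of V is P(3) + Q(-4) + 3 = -135 − 160 + 3 = -292, attained at (3, -4).

-292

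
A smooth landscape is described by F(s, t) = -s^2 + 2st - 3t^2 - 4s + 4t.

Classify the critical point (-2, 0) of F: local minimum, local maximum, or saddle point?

The Hessian of F is constant: H = [[-2, 2], [2, -6]].
det(H) = (-2)·(-6) − 2² = 8.
det(H) > 0 and tr(H) = -8 < 0, so H is negative definite and the point is a local maximum.

local maximum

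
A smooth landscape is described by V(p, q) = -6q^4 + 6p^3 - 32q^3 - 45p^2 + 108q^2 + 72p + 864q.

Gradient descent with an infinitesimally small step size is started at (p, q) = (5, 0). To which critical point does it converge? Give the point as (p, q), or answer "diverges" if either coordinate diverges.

(4, -3)

V is separable, so gradient descent decouples: p follows -∂V/∂p, q follows -∂V/∂q.
∂V/∂p = 18(p - 4)(p - 1); at p=5 this is 72, so p decreases.
∂V/∂q = -24(q - 3)(q + 3)(q + 4); at q=0 this is 864, so q decreases.
p converges to its nearest critical value 4 (a local min of the p-part); q converges to -3. The iterate converges to (4, -3).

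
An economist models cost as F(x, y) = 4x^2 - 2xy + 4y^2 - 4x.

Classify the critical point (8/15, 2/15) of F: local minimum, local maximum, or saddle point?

The Hessian of F is constant: H = [[8, -2], [-2, 8]].
det(H) = 8·8 − (-2)² = 60.
det(H) > 0 and tr(H) = 16 > 0, so H is positive definite and the point is a local minimum.

local minimum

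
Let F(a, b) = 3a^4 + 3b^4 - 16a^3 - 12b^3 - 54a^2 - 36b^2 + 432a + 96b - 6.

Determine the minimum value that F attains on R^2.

F(a,b) separates as P(a) + Q(b) − 6, so its minimum is min P + min Q − 6.
P'(a) = 12(a - 4)(a - 3)(a + 3) vanishes at a ∈ {-3, 3, 4}; Q'(b) = 12(b - 4)(b - 1)(b + 2) vanishes at b ∈ {-2, 1, 4}.
Local minima of P (where P''>0): P(-3)=-1107, P(4)=608. Local minima of Q: Q(-2)=-192, Q(4)=-192.
So the global minimum of F is P(-3) + Q(-2) − 6 = -1107 − 192 − 6 = -1305, attained at (-3, -2).

-1305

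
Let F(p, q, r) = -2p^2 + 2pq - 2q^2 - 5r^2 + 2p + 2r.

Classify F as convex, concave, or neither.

F is quadratic, so its Hessian is the constant matrix H = [[-4, 2, 0], [2, -4, 0], [0, 0, -10]].
Leading principal minors: -4, 12, -120.
Signs alternate −, +, − ⇒ H ≺ 0 ⇒ concave.

concave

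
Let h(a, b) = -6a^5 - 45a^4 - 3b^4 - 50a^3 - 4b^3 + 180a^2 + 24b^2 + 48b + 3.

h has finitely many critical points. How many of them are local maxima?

4

h separates as a function of a plus a function of b, so ∇h=0 decouples.
∂h/∂a = -30a(a - 1)(a + 3)(a + 4) = 0 at a ∈ {-4, -3, 0, 1}; ∂h/∂b = -12(b - 2)(b + 1)(b + 2) = 0 at b ∈ {-2, -1, 2}.
The Hessian is diagonal: diag(h_aa, h_bb). Second derivatives: h_aa(-4)=600, h_aa(-3)=-360, h_aa(0)=360, h_aa(1)=-600; h_bb(-2)=-48, h_bb(-1)=36, h_bb(2)=-144.
Local maxima occur where both diagonal entries negative: (-3, -2), (-3, 2), (1, -2), (1, 2). Count: 4.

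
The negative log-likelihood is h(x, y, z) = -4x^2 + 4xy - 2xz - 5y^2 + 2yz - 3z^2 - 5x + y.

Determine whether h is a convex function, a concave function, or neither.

h is quadratic, so its Hessian is the constant matrix H = [[-8, 4, -2], [4, -10, 2], [-2, 2, -6]].
Leading principal minors: -8, 64, -344.
Signs alternate −, +, − ⇒ H ≺ 0 ⇒ concave.

concave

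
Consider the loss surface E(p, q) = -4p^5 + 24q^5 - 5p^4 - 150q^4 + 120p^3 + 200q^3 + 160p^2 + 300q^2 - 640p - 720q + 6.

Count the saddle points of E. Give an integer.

8

E separates as a function of p plus a function of q, so ∇E=0 decouples.
∂E/∂p = -20(p - 4)(p - 1)(p + 2)(p + 4) = 0 at p ∈ {-4, -2, 1, 4}; ∂E/∂q = 120(q - 3)(q - 2)(q - 1)(q + 1) = 0 at q ∈ {-1, 1, 2, 3}.
The Hessian is diagonal: diag(E_pp, E_qq). Second derivatives: E_pp(-4)=1600, E_pp(-2)=-720, E_pp(1)=900, E_pp(4)=-2880; E_qq(-1)=-2880, E_qq(1)=480, E_qq(2)=-360, E_qq(3)=960.
Saddle points occur where the two diagonal entries have opposite signs: (-4, -1), (-4, 2), (-2, 1), (-2, 3), (1, -1), (1, 2), (4, 1), (4, 3). Count: 8.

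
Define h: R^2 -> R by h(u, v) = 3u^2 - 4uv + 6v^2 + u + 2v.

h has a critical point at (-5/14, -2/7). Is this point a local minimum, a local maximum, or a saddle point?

local minimum

The Hessian of h is constant: H = [[6, -4], [-4, 12]].
det(H) = 6·12 − (-4)² = 56.
det(H) > 0 and tr(H) = 18 > 0, so H is positive definite and the point is a local minimum.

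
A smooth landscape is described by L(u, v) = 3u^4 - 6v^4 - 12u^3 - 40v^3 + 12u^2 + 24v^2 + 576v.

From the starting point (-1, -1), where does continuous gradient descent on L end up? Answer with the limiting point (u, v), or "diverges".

(0, -3)

L is separable, so gradient descent decouples: u follows -∂L/∂u, v follows -∂L/∂v.
∂L/∂u = 12u(u - 2)(u - 1); at u=-1 this is -72, so u increases.
∂L/∂v = -24(v - 2)(v + 3)(v + 4); at v=-1 this is 432, so v decreases.
u converges to its nearest critical value 0 (a local min of the u-part); v converges to -3. The iterate converges to (0, -3).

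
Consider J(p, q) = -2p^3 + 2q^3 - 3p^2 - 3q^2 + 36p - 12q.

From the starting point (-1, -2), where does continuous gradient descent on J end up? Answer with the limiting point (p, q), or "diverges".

J is separable, so gradient descent decouples: p follows -∂J/∂p, q follows -∂J/∂q.
∂J/∂p = -6(p - 2)(p + 3); at p=-1 this is 36, so p decreases.
∂J/∂q = 6(q - 2)(q + 1); at q=-2 this is 24, so q decreases.
The q-coordinate has no critical point in that direction and runs off to infinity.

diverges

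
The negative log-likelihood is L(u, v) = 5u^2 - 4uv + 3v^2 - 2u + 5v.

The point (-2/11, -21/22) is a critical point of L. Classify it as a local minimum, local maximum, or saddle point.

local minimum

The Hessian of L is constant: H = [[10, -4], [-4, 6]].
det(H) = 10·6 − (-4)² = 44.
det(H) > 0 and tr(H) = 16 > 0, so H is positive definite and the point is a local minimum.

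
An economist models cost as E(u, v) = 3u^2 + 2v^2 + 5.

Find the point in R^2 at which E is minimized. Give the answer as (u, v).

(0, 0)

E(u,v) separates as P(u) + Q(v) + 5, so its minimum is min P + min Q + 5.
P'(u) = 6u vanishes at u ∈ {0}; Q'(v) = 4v vanishes at v ∈ {0}.
Local minima of P (where P''>0): P(0)=0. Local minima of Q: Q(0)=0.
So the global minimum of E is P(0) + Q(0) + 5 = 0 + 0 + 5 = 5, attained at (0, 0).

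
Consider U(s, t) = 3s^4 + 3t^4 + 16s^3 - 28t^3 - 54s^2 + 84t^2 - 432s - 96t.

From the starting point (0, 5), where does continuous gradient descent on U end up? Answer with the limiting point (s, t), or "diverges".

U is separable, so gradient descent decouples: s follows -∂U/∂s, t follows -∂U/∂t.
∂U/∂s = 12(s - 3)(s + 3)(s + 4); at s=0 this is -432, so s increases.
∂U/∂t = 12(t - 4)(t - 2)(t - 1); at t=5 this is 144, so t decreases.
s converges to its nearest critical value 3 (a local min of the s-part); t converges to 4. The iterate converges to (3, 4).

(3, 4)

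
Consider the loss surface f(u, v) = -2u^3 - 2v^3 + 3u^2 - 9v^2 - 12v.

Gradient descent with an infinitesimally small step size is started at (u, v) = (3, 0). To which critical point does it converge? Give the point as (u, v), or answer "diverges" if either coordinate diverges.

diverges

f is separable, so gradient descent decouples: u follows -∂f/∂u, v follows -∂f/∂v.
∂f/∂u = -6u(u - 1); at u=3 this is -36, so u increases.
∂f/∂v = -6(v + 1)(v + 2); at v=0 this is -12, so v increases.
The u-coordinate has no critical point in that direction and runs off to infinity.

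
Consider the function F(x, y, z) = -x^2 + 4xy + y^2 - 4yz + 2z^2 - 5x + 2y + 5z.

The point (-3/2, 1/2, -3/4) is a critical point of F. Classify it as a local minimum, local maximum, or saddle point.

The Hessian is constant: H = [[-2, 4, 0], [4, 2, -4], [0, -4, 4]].
Leading principal minors: Δ₁ = -2, Δ₂ = -20, Δ₃ = -48.
The minors fit neither the all-positive nor the alternating-sign pattern, so H is indefinite: a saddle point.

saddle point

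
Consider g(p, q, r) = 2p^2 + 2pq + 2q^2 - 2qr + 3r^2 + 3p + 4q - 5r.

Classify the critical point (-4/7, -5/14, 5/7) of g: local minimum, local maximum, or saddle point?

local minimum

The Hessian is constant: H = [[4, 2, 0], [2, 4, -2], [0, -2, 6]].
Leading principal minors: Δ₁ = 4, Δ₂ = 12, Δ₃ = 56.
All leading minors are positive, so H is positive definite: a local minimum.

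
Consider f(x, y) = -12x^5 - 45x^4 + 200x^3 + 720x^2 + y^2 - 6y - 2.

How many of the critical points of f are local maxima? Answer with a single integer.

0

f separates as a function of x plus a function of y, so ∇f=0 decouples.
∂f/∂x = -60x(x - 3)(x + 2)(x + 4) = 0 at x ∈ {-4, -2, 0, 3}; ∂f/∂y = 2(y - 3) = 0 at y ∈ {3}.
The Hessian is diagonal: diag(f_xx, f_yy). Second derivatives: f_xx(-4)=3360, f_xx(-2)=-1200, f_xx(0)=1440, f_xx(3)=-6300; f_yy(3)=2.
Local maxima occur where both diagonal entries negative: none. Count: 0.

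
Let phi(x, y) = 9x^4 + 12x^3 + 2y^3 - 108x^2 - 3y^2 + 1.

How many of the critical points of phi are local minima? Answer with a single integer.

phi separates as a function of x plus a function of y, so ∇phi=0 decouples.
∂phi/∂x = 36x(x - 2)(x + 3) = 0 at x ∈ {-3, 0, 2}; ∂phi/∂y = 6y(y - 1) = 0 at y ∈ {0, 1}.
The Hessian is diagonal: diag(phi_xx, phi_yy). Second derivatives: phi_xx(-3)=540, phi_xx(0)=-216, phi_xx(2)=360; phi_yy(0)=-6, phi_yy(1)=6.
Local minima occur where both diagonal entries positive: (-3, 1), (2, 1). Count: 2.

2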